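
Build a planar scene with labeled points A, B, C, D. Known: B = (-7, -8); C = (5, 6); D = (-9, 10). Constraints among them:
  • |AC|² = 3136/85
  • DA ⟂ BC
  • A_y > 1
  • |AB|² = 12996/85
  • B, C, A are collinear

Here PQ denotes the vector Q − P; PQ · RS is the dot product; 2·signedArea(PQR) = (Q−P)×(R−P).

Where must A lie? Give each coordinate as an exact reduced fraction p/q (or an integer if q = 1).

A = (89/85, 118/85)

1. A_x = 89/85  [B, C, A are collinear ∩ DA ⟂ BC]
2. A_y = 118/85  [B, C, A are collinear ∩ DA ⟂ BC]
   → A = (89/85, 118/85)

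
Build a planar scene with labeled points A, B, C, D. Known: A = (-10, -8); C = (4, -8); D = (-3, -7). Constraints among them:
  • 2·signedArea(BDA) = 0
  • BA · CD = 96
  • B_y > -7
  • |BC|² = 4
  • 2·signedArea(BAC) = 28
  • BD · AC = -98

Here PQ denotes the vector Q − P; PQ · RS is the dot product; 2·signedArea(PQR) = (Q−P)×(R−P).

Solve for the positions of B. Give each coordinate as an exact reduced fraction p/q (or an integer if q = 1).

B = (4, -6)

1. B_x = 4  [2·signedArea(BDA) = 0 ∩ 2·signedArea(BAC) = 28]
2. B_y = -6  [2·signedArea(BDA) = 0 ∩ 2·signedArea(BAC) = 28]
   → B = (4, -6)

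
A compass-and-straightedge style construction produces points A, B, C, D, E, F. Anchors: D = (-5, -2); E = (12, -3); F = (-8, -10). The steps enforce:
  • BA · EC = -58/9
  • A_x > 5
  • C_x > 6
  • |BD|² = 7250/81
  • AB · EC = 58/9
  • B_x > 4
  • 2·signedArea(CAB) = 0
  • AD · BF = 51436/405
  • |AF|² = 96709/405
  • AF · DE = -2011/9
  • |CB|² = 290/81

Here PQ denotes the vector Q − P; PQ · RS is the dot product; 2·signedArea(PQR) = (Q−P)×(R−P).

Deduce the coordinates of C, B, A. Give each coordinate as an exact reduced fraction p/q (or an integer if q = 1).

A = (251/45, -118/45)
B = (40/9, -23/9)
C = (19/3, -8/3)

1. A_x = 251/45  [line -17·x + 1·y + 877/9 = 0 ∩ |AF|² = 96709/405]
2. A_y = -118/45  [line -17·x + 1·y + 877/9 = 0 ∩ |AF|² = 96709/405]
   → A = (251/45, -118/45)
3. B_x = 40/9  [line 476/45·x + -28/45·y + -19684/405 = 0 ∩ |BD|² = 7250/81]
4. B_y = -23/9  [line 476/45·x + -28/45·y + -19684/405 = 0 ∩ |BD|² = 7250/81]
   → B = (40/9, -23/9)
5. C_x = 19/3  [2·signedArea(CAB) = 0 ∩ BA · EC = -58/9]
6. C_y = -8/3  [2·signedArea(CAB) = 0 ∩ BA · EC = -58/9]
   → C = (19/3, -8/3)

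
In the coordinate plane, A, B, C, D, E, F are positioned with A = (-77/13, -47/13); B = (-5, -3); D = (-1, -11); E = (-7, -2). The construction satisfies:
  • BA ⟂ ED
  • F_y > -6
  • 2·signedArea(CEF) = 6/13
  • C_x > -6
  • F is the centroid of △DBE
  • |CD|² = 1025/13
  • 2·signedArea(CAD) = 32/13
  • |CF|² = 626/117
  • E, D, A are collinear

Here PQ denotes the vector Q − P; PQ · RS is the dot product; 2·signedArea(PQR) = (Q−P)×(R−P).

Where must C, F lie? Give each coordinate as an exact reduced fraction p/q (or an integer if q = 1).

C = (-74/13, -45/13)
F = (-13/3, -16/3)

1. F_x = -13/3  [F is the centroid of △DBE]
2. F_y = -16/3  [F is the centroid of △DBE]
   → F = (-13/3, -16/3)
3. C_x = -74/13  [2·signedArea(CEF) = 6/13 ∩ 2·signedArea(CAD) = 32/13]
4. C_y = -45/13  [2·signedArea(CEF) = 6/13 ∩ 2·signedArea(CAD) = 32/13]
   → C = (-74/13, -45/13)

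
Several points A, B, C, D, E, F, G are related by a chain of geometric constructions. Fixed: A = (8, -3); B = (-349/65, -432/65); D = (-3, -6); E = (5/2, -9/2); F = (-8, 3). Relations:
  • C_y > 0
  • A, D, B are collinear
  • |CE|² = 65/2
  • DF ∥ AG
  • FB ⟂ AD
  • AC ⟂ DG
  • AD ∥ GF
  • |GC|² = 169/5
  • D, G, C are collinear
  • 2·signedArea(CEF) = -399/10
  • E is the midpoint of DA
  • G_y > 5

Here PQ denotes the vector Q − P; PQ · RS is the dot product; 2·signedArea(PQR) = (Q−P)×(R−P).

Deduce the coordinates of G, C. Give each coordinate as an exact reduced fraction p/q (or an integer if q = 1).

C = (2/5, 4/5)
G = (3, 6)

1. G_x = 3  [AD ∥ GF ∩ DF ∥ AG]
2. G_y = 6  [AD ∥ GF ∩ DF ∥ AG]
   → G = (3, 6)
3. C_x = 2/5  [D, G, C are collinear ∩ AC ⟂ DG]
4. C_y = 4/5  [D, G, C are collinear ∩ AC ⟂ DG]
   → C = (2/5, 4/5)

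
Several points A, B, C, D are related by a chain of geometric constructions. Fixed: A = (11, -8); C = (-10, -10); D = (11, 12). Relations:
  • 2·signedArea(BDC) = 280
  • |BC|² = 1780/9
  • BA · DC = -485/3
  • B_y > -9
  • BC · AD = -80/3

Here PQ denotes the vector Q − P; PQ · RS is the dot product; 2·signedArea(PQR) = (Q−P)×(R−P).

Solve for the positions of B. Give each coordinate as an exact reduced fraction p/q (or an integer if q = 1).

1. B_x = 4  [BA · DC = -485/3 ∩ 2·signedArea(BDC) = 280]
2. B_y = -26/3  [BA · DC = -485/3 ∩ 2·signedArea(BDC) = 280]
   → B = (4, -26/3)

B = (4, -26/3)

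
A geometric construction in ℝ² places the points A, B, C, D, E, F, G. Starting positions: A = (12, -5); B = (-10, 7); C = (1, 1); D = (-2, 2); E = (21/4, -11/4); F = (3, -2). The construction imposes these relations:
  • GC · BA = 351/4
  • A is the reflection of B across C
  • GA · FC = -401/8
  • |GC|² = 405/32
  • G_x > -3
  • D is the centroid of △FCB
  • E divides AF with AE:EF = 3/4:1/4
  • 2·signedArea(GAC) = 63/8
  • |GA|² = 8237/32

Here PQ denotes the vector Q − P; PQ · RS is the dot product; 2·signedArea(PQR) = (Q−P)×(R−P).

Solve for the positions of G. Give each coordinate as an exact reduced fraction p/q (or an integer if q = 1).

1. G_x = -19/8  [2·signedArea(GAC) = 63/8 ∩ GC · BA = 351/4]
2. G_y = 17/8  [2·signedArea(GAC) = 63/8 ∩ GC · BA = 351/4]
   → G = (-19/8, 17/8)

G = (-19/8, 17/8)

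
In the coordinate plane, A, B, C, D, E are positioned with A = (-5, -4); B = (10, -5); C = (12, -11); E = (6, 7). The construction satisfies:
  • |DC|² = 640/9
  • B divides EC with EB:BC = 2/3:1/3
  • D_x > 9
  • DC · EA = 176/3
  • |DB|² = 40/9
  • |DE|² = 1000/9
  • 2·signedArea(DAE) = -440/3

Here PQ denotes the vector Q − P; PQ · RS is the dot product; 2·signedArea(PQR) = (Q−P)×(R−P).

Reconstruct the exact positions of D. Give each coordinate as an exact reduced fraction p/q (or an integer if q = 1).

D = (28/3, -3)

1. D_x = 28/3  [2·signedArea(DAE) = -440/3 ∩ DC · EA = 176/3]
2. D_y = -3  [2·signedArea(DAE) = -440/3 ∩ DC · EA = 176/3]
   → D = (28/3, -3)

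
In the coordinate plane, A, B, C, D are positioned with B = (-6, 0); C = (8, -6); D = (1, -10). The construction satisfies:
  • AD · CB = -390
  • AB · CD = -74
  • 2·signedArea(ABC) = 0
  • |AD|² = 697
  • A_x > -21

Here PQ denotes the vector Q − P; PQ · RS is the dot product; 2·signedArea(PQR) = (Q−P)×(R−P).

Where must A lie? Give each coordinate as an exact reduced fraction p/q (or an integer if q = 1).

A = (-20, 6)

1. A_x = -20  [2·signedArea(ABC) = 0 ∩ AB · CD = -74]
2. A_y = 6  [2·signedArea(ABC) = 0 ∩ AB · CD = -74]
   → A = (-20, 6)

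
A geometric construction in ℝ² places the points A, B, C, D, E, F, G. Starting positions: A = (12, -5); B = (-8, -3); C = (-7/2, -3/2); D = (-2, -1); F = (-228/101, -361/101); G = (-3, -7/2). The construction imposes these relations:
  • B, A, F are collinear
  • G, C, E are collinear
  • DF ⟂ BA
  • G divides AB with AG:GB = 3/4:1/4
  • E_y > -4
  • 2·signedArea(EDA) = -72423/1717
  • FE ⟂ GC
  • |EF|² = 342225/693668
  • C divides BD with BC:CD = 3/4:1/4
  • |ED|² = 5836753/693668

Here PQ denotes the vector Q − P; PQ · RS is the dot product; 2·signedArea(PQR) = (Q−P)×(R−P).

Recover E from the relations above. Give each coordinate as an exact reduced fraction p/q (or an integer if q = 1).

1. E_x = -5046/1717  [G, C, E are collinear ∩ FE ⟂ GC]
2. E_y = -12859/3434  [G, C, E are collinear ∩ FE ⟂ GC]
   → E = (-5046/1717, -12859/3434)

E = (-5046/1717, -12859/3434)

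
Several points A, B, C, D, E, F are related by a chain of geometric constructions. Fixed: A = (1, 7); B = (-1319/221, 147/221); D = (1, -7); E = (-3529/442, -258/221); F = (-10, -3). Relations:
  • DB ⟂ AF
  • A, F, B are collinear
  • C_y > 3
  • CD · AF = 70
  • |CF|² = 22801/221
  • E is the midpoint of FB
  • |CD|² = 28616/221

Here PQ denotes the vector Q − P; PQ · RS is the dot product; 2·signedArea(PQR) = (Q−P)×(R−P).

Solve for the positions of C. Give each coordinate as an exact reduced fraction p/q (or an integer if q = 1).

C = (-549/221, 847/221)

1. C_x = -549/221  [line 11·x + 10·y + -11 = 0 ∩ |CF|² = 22801/221]
2. C_y = 847/221  [line 11·x + 10·y + -11 = 0 ∩ |CF|² = 22801/221]
   → C = (-549/221, 847/221)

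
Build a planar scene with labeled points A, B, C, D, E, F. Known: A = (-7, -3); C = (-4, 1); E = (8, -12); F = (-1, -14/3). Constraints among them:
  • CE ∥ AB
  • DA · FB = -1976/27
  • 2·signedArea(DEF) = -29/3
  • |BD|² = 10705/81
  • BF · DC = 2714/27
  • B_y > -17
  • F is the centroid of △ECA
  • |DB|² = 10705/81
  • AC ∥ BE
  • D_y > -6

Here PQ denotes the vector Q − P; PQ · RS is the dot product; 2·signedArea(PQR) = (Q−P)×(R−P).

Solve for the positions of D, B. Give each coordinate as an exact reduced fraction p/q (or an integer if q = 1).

1. B_x = 5  [AC ∥ BE ∩ CE ∥ AB]
2. B_y = -16  [AC ∥ BE ∩ CE ∥ AB]
   → B = (5, -16)
3. D_x = 1  [DA · FB = -1976/27 ∩ 2·signedArea(DEF) = -29/3]
4. D_y = -47/9  [DA · FB = -1976/27 ∩ 2·signedArea(DEF) = -29/3]
   → D = (1, -47/9)

B = (5, -16)
D = (1, -47/9)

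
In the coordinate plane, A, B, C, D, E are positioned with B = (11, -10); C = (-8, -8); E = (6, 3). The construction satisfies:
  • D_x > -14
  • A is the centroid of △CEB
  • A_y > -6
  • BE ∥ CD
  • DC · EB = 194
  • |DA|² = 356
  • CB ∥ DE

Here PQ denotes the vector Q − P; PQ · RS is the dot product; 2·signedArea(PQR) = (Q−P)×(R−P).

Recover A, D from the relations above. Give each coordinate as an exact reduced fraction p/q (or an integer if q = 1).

A = (3, -5)
D = (-13, 5)

1. A_x = 3  [A is the centroid of △CEB]
2. A_y = -5  [A is the centroid of △CEB]
   → A = (3, -5)
3. D_x = -13  [CB ∥ DE ∩ BE ∥ CD]
4. D_y = 5  [CB ∥ DE ∩ BE ∥ CD]
   → D = (-13, 5)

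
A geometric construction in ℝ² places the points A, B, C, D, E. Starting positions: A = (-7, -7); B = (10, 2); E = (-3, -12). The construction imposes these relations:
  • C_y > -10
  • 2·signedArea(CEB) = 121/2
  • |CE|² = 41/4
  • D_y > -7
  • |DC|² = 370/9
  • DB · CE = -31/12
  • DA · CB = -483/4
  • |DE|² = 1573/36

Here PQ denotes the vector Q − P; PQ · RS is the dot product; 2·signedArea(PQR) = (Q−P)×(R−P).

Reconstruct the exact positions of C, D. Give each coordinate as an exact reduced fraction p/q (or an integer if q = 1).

1. C_x = -5  [line -14·x + 13·y + 107/2 = 0 ∩ |CE|² = 41/4]
2. C_y = -19/2  [line -14·x + 13·y + 107/2 = 0 ∩ |CE|² = 41/4]
   → C = (-5, -19/2)
3. D_x = 2/3  [DB · CE = -31/12 ∩ DA · CB = -483/4]
4. D_y = -13/2  [DB · CE = -31/12 ∩ DA · CB = -483/4]
   → D = (2/3, -13/2)

C = (-5, -19/2)
D = (2/3, -13/2)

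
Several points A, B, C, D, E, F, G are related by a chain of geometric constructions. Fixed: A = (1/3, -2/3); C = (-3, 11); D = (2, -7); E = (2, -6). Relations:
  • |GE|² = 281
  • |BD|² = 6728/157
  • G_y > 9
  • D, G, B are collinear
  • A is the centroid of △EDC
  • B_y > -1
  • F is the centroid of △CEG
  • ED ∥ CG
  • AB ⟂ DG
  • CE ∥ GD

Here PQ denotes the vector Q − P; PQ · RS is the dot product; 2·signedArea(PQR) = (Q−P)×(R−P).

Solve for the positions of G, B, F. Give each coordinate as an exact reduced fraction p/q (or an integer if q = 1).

1. G_x = -3  [CE ∥ GD ∩ ED ∥ CG]
2. G_y = 10  [CE ∥ GD ∩ ED ∥ CG]
   → G = (-3, 10)
3. B_x = 24/157  [D, G, B are collinear ∩ AB ⟂ DG]
4. B_y = -113/157  [D, G, B are collinear ∩ AB ⟂ DG]
   → B = (24/157, -113/157)
5. F_x = -4/3  [F is the centroid of △CEG]
6. F_y = 5  [F is the centroid of △CEG]
   → F = (-4/3, 5)

B = (24/157, -113/157)
F = (-4/3, 5)
G = (-3, 10)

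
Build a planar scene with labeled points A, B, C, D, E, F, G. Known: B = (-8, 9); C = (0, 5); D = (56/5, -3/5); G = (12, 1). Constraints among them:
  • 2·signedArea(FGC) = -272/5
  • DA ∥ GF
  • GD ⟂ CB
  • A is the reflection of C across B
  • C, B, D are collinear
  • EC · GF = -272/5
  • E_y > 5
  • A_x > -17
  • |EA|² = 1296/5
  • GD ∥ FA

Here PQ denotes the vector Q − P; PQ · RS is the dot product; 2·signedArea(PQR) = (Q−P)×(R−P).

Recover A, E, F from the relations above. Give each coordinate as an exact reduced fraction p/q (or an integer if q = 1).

1. A_x = -16  [A is the reflection of C across B]
2. A_y = 13  [A is the reflection of C across B]
   → A = (-16, 13)
3. F_x = -76/5  [GD ∥ FA ∩ DA ∥ GF]
4. F_y = 73/5  [GD ∥ FA ∩ DA ∥ GF]
   → F = (-76/5, 73/5)
5. E_x = -8/5  [line 136/5·x + -68/5·y + 612/5 = 0 ∩ |EA|² = 1296/5]
6. E_y = 29/5  [line 136/5·x + -68/5·y + 612/5 = 0 ∩ |EA|² = 1296/5]
   → E = (-8/5, 29/5)

A = (-16, 13)
E = (-8/5, 29/5)
F = (-76/5, 73/5)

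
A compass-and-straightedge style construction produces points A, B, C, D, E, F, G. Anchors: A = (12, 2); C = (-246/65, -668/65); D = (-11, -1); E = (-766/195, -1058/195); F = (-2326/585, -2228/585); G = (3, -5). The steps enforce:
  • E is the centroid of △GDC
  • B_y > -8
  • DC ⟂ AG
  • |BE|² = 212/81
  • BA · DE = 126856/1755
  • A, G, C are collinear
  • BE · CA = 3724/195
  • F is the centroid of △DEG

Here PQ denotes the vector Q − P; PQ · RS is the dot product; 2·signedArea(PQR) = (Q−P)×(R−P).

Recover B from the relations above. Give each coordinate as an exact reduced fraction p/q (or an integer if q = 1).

B = (-454/117, -824/117)

1. B_x = -454/117  [BE · CA = 3724/195 ∩ BA · DE = 126856/1755]
2. B_y = -824/117  [BE · CA = 3724/195 ∩ BA · DE = 126856/1755]
   → B = (-454/117, -824/117)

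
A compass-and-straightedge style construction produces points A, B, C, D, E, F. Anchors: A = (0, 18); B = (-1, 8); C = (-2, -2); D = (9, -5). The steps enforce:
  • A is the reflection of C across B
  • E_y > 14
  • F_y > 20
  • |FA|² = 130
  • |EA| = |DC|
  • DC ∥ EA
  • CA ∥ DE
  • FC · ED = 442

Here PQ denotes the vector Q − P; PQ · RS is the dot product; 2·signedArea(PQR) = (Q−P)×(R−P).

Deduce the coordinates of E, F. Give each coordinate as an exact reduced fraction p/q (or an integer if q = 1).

1. E_x = 11  [DC ∥ EA ∩ CA ∥ DE]
2. E_y = 15  [DC ∥ EA ∩ CA ∥ DE]
   → E = (11, 15)
3. F_x = -11  [line 2·x + 20·y + -398 = 0 ∩ |FA|² = 130]
4. F_y = 21  [line 2·x + 20·y + -398 = 0 ∩ |FA|² = 130]
   → F = (-11, 21)

E = (11, 15)
F = (-11, 21)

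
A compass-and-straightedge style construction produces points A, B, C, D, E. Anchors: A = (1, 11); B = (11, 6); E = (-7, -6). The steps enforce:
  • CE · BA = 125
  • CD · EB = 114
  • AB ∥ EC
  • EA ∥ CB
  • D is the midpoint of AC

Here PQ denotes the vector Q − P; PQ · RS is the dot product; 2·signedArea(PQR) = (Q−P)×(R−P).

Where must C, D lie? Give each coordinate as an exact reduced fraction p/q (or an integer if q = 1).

C = (3, -11)
D = (2, 0)

1. C_x = 3  [EA ∥ CB ∩ AB ∥ EC]
2. C_y = -11  [EA ∥ CB ∩ AB ∥ EC]
   → C = (3, -11)
3. D_x = 2  [D is the midpoint of AC]
4. D_y = 0  [D is the midpoint of AC]
   → D = (2, 0)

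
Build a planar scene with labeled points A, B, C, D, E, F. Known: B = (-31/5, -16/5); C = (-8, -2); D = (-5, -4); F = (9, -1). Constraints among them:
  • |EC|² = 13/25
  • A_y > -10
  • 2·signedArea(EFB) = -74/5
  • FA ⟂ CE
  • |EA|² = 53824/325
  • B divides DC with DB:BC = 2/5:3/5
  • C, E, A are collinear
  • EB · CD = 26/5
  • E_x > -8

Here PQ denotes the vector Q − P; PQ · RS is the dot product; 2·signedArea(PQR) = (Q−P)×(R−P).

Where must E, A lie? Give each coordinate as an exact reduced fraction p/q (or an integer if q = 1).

1. E_x = -37/5  [2·signedArea(EFB) = -74/5 ∩ EB · CD = 26/5]
2. E_y = -12/5  [2·signedArea(EFB) = -74/5 ∩ EB · CD = 26/5]
   → E = (-37/5, -12/5)
3. A_x = 43/13  [C, E, A are collinear ∩ FA ⟂ CE]
4. A_y = -124/13  [C, E, A are collinear ∩ FA ⟂ CE]
   → A = (43/13, -124/13)

A = (43/13, -124/13)
E = (-37/5, -12/5)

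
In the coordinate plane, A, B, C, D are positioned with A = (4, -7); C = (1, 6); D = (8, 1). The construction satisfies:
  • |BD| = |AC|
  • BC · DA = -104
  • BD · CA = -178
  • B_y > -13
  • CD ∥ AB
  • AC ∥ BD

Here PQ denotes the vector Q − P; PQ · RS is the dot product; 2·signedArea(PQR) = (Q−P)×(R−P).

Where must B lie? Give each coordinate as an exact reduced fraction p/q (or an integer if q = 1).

1. B_x = 11  [AC ∥ BD ∩ CD ∥ AB]
2. B_y = -12  [AC ∥ BD ∩ CD ∥ AB]
   → B = (11, -12)

B = (11, -12)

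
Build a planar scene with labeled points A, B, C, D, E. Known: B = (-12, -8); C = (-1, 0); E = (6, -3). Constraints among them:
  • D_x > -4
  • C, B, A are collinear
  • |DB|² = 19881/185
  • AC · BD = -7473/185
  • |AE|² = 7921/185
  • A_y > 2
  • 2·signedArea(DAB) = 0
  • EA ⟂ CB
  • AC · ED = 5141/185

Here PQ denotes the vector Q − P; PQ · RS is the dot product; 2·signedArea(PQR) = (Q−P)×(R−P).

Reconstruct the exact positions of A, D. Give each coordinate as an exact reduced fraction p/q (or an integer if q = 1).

A = (398/185, 424/185)
D = (-669/185, -352/185)

1. A_x = 398/185  [C, B, A are collinear ∩ EA ⟂ CB]
2. A_y = 424/185  [C, B, A are collinear ∩ EA ⟂ CB]
   → A = (398/185, 424/185)
3. D_x = -669/185  [2·signedArea(DAB) = 0 ∩ AC · ED = 5141/185]
4. D_y = -352/185  [2·signedArea(DAB) = 0 ∩ AC · ED = 5141/185]
   → D = (-669/185, -352/185)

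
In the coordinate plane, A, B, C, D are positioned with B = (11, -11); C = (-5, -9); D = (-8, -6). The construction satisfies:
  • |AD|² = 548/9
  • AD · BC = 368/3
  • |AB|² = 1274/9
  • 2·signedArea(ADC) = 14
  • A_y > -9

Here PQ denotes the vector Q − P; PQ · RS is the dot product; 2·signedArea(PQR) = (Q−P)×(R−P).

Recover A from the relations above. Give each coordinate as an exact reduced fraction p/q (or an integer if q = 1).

1. A_x = -2/3  [AD · BC = 368/3 ∩ 2·signedArea(ADC) = 14]
2. A_y = -26/3  [AD · BC = 368/3 ∩ 2·signedArea(ADC) = 14]
   → A = (-2/3, -26/3)

A = (-2/3, -26/3)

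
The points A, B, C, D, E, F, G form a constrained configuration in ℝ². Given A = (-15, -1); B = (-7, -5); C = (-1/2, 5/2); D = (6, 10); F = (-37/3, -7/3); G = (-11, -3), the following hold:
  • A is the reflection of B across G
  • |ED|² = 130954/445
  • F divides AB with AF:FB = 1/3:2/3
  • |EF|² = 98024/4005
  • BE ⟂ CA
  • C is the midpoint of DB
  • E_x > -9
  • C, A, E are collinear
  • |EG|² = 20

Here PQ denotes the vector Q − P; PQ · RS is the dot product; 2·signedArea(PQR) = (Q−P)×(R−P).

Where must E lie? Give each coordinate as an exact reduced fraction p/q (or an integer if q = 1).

E = (-3717/445, 269/445)

1. E_x = -3717/445  [C, A, E are collinear ∩ BE ⟂ CA]
2. E_y = 269/445  [C, A, E are collinear ∩ BE ⟂ CA]
   → E = (-3717/445, 269/445)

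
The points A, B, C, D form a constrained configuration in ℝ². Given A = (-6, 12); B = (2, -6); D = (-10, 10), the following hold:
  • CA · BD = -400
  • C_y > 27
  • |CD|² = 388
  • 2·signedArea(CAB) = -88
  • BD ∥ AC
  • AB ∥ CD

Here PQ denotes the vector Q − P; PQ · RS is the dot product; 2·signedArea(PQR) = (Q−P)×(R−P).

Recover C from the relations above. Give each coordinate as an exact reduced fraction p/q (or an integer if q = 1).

C = (-18, 28)

1. C_x = -18  [AB ∥ CD ∩ BD ∥ AC]
2. C_y = 28  [AB ∥ CD ∩ BD ∥ AC]
   → C = (-18, 28)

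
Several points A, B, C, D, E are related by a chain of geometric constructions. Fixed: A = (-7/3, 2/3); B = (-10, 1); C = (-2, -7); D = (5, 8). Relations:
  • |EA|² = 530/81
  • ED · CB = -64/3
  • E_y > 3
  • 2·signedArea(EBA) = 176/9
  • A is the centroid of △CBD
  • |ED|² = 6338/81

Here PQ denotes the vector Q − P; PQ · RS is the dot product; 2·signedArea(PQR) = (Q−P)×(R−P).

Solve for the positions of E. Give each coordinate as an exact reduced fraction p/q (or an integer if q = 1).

1. E_x = -22/9  [2·signedArea(EBA) = 176/9 ∩ ED · CB = -64/3]
2. E_y = 29/9  [2·signedArea(EBA) = 176/9 ∩ ED · CB = -64/3]
   → E = (-22/9, 29/9)

E = (-22/9, 29/9)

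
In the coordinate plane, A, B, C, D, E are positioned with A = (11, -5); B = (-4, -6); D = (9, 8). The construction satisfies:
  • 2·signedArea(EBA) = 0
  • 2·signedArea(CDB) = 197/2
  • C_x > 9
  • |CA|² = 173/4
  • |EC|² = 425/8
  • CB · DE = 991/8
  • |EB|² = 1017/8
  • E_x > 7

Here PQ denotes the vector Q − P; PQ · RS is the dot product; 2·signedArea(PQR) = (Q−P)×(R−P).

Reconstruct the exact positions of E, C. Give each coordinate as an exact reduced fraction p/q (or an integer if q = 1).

C = (10, 3/2)
E = (29/4, -21/4)

1. E_x = 29/4  [line -1·x + 15·y + 86 = 0 ∩ |EB|² = 1017/8]
2. E_y = -21/4  [line -1·x + 15·y + 86 = 0 ∩ |EB|² = 1017/8]
   → E = (29/4, -21/4)
3. C_x = 10  [2·signedArea(CDB) = 197/2 ∩ CB · DE = 991/8]
4. C_y = 3/2  [2·signedArea(CDB) = 197/2 ∩ CB · DE = 991/8]
   → C = (10, 3/2)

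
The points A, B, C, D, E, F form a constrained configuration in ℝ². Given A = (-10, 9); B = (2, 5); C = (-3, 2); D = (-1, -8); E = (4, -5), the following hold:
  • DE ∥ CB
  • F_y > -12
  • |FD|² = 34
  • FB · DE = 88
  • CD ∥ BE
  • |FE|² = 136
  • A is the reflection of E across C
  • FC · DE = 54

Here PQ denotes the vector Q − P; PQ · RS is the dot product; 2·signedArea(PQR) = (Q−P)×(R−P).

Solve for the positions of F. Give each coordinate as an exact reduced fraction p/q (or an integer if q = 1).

1. F_x = -6  [line -5·x + -3·y + -63 = 0 ∩ |FE|² = 136]
2. F_y = -11  [line -5·x + -3·y + -63 = 0 ∩ |FE|² = 136]
   → F = (-6, -11)

F = (-6, -11)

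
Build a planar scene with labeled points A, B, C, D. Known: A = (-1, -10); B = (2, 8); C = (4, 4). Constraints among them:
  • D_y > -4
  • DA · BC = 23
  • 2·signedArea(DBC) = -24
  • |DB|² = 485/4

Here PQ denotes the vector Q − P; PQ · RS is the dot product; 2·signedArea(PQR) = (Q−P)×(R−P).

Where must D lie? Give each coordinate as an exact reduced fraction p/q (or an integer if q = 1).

D = (3/2, -3)

1. D_x = 3/2  [DA · BC = 23 ∩ 2·signedArea(DBC) = -24]
2. D_y = -3  [DA · BC = 23 ∩ 2·signedArea(DBC) = -24]
   → D = (3/2, -3)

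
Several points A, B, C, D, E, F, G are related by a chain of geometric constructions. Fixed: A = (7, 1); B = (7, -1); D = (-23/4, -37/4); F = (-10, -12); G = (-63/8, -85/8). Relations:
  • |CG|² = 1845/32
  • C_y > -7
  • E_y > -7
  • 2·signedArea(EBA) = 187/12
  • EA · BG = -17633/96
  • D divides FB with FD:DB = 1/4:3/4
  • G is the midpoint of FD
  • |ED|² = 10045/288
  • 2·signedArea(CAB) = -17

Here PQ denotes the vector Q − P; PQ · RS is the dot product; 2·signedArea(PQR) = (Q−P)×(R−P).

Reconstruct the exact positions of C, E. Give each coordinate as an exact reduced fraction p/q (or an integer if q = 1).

C = (-3/2, -13/2)
E = (-19/24, -145/24)

1. C_x = -3/2  [2·signedArea(CAB) = -17]
2. C_y = -13/2  [|CG|² = 1845/32]
   → C = (-3/2, -13/2)
3. E_x = -19/24  [2·signedArea(EBA) = 187/12 ∩ EA · BG = -17633/96]
4. E_y = -145/24  [2·signedArea(EBA) = 187/12 ∩ EA · BG = -17633/96]
   → E = (-19/24, -145/24)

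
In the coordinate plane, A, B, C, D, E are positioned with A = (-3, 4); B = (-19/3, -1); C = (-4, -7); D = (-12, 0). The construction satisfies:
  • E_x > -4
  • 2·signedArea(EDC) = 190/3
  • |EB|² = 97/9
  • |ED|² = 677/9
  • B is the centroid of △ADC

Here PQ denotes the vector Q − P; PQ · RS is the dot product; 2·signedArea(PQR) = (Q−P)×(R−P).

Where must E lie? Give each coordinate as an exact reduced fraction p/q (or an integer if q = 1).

E = (-10/3, 1/3)

1. E_x = -10/3  [line 7·x + 8·y + 62/3 = 0 ∩ |EB|² = 97/9]
2. E_y = 1/3  [line 7·x + 8·y + 62/3 = 0 ∩ |EB|² = 97/9]
   → E = (-10/3, 1/3)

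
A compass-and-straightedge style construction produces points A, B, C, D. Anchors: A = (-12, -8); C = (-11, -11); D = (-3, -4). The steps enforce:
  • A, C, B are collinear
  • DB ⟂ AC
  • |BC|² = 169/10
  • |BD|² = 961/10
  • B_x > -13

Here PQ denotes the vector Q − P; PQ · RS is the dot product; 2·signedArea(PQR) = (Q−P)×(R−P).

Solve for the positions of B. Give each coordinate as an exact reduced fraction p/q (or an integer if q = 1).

B = (-123/10, -71/10)

1. B_x = -123/10  [A, C, B are collinear ∩ DB ⟂ AC]
2. B_y = -71/10  [A, C, B are collinear ∩ DB ⟂ AC]
   → B = (-123/10, -71/10)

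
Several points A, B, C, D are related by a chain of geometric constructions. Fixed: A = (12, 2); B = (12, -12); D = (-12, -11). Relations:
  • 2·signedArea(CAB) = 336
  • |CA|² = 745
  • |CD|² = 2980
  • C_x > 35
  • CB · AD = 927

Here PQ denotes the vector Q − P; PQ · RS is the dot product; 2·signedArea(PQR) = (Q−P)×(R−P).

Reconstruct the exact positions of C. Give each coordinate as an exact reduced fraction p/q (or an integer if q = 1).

C = (36, 15)

1. C_x = 36  [2·signedArea(CAB) = 336 ∩ CB · AD = 927]
2. C_y = 15  [2·signedArea(CAB) = 336 ∩ CB · AD = 927]
   → C = (36, 15)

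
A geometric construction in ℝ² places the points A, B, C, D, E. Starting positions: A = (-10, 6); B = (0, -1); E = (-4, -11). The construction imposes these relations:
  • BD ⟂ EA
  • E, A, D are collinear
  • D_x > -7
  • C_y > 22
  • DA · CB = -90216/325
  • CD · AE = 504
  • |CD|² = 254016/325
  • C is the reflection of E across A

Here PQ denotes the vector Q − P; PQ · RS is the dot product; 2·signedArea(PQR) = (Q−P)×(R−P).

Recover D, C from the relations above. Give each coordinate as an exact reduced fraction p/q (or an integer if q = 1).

1. D_x = -2176/325  [E, A, D are collinear ∩ BD ⟂ EA]
2. D_y = -1093/325  [E, A, D are collinear ∩ BD ⟂ EA]
   → D = (-2176/325, -1093/325)
3. C_x = -16  [C is the reflection of E across A]
4. C_y = 23  [C is the reflection of E across A]
   → C = (-16, 23)

C = (-16, 23)
D = (-2176/325, -1093/325)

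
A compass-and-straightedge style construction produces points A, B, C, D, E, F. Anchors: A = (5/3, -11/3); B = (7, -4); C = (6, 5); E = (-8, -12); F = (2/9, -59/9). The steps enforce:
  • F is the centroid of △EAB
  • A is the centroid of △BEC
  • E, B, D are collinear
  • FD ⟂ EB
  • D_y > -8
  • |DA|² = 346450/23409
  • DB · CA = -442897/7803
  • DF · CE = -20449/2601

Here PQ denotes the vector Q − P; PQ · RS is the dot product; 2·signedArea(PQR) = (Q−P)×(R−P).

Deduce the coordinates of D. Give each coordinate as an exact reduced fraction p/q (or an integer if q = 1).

D = (574/867, -19196/2601)

1. D_x = 574/867  [E, B, D are collinear ∩ FD ⟂ EB]
2. D_y = -19196/2601  [E, B, D are collinear ∩ FD ⟂ EB]
   → D = (574/867, -19196/2601)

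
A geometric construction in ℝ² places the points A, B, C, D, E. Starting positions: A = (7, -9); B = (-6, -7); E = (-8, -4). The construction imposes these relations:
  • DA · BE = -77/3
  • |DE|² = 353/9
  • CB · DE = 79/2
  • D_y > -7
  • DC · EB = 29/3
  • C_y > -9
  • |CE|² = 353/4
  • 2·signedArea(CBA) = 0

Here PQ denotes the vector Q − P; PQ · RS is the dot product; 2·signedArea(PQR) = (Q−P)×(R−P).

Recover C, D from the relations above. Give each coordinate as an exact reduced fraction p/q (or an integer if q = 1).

C = (1/2, -8)
D = (-7/3, -20/3)

1. D_x = -7/3  [line 2·x + -3·y + -46/3 = 0 ∩ |DE|² = 353/9]
2. D_y = -20/3  [line 2·x + -3·y + -46/3 = 0 ∩ |DE|² = 353/9]
   → D = (-7/3, -20/3)
3. C_x = 1/2  [2·signedArea(CBA) = 0 ∩ DC · EB = 29/3]
4. C_y = -8  [2·signedArea(CBA) = 0 ∩ DC · EB = 29/3]
   → C = (1/2, -8)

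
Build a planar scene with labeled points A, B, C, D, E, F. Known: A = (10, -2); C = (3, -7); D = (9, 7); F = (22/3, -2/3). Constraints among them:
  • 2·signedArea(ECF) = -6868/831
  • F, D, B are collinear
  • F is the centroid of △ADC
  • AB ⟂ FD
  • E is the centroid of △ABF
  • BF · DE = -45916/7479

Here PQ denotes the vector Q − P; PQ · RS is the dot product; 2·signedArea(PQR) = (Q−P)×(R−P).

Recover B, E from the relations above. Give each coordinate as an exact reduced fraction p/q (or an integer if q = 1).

B = (1988/277, -384/277)
E = (20368/2493, -3368/2493)

1. B_x = 1988/277  [F, D, B are collinear ∩ AB ⟂ FD]
2. B_y = -384/277  [F, D, B are collinear ∩ AB ⟂ FD]
   → B = (1988/277, -384/277)
3. E_x = 20368/2493  [E is the centroid of △ABF]
4. E_y = -3368/2493  [E is the centroid of △ABF]
   → E = (20368/2493, -3368/2493)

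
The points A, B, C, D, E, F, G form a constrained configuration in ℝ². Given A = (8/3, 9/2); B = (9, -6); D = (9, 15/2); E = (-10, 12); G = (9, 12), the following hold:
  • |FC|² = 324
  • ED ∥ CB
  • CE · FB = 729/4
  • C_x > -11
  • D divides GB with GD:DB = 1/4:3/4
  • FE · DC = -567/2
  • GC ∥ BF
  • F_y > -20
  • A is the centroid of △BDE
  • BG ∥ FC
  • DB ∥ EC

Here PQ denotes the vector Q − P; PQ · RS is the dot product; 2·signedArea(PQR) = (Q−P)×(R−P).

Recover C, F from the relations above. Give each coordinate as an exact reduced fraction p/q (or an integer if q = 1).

1. C_x = -10  [ED ∥ CB ∩ DB ∥ EC]
2. C_y = -3/2  [ED ∥ CB ∩ DB ∥ EC]
   → C = (-10, -3/2)
3. F_x = -10  [BG ∥ FC ∩ GC ∥ BF]
4. F_y = -39/2  [BG ∥ FC ∩ GC ∥ BF]
   → F = (-10, -39/2)

C = (-10, -3/2)
F = (-10, -39/2)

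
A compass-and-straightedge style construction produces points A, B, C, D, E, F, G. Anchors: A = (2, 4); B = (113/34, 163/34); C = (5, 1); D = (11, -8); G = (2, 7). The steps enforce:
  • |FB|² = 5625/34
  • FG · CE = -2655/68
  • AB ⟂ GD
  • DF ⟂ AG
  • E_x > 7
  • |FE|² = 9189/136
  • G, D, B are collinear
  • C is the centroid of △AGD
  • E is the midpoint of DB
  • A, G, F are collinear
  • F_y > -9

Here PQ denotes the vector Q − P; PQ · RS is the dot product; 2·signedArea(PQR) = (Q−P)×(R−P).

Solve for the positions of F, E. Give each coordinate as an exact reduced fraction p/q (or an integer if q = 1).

E = (487/68, -109/68)
F = (2, -8)

1. F_x = 2  [A, G, F are collinear ∩ DF ⟂ AG]
2. F_y = -8  [A, G, F are collinear ∩ DF ⟂ AG]
   → F = (2, -8)
3. E_x = 487/68  [E is the midpoint of DB]
4. E_y = -109/68  [E is the midpoint of DB]
   → E = (487/68, -109/68)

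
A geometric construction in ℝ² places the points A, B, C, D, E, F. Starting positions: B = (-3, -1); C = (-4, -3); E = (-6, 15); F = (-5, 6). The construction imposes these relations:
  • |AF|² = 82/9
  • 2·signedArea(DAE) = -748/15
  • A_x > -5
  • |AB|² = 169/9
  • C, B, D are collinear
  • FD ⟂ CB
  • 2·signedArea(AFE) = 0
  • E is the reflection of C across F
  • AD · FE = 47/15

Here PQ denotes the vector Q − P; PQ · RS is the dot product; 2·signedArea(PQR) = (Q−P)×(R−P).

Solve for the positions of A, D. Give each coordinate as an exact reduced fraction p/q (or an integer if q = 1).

1. A_x = -14/3  [line -9·x + -1·y + -39 = 0 ∩ |AF|² = 82/9]
2. A_y = 3  [line -9·x + -1·y + -39 = 0 ∩ |AF|² = 82/9]
   → A = (-14/3, 3)
3. D_x = -3/5  [C, B, D are collinear ∩ FD ⟂ CB]
4. D_y = 19/5  [C, B, D are collinear ∩ FD ⟂ CB]
   → D = (-3/5, 19/5)

A = (-14/3, 3)
D = (-3/5, 19/5)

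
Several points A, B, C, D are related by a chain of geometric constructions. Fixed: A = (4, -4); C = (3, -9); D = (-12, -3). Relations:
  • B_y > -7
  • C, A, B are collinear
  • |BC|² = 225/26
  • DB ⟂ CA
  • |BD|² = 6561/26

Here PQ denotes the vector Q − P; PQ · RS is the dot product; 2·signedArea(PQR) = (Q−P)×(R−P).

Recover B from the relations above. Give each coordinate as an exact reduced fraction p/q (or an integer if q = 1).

1. B_x = 93/26  [C, A, B are collinear ∩ DB ⟂ CA]
2. B_y = -159/26  [C, A, B are collinear ∩ DB ⟂ CA]
   → B = (93/26, -159/26)

B = (93/26, -159/26)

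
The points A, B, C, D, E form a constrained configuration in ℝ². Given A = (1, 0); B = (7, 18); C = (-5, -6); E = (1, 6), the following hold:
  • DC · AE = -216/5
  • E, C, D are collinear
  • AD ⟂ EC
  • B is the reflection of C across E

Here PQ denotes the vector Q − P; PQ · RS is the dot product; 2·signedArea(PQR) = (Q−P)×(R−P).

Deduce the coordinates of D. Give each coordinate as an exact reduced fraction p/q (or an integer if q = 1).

D = (-7/5, 6/5)

1. D_x = -7/5  [E, C, D are collinear ∩ AD ⟂ EC]
2. D_y = 6/5  [E, C, D are collinear ∩ AD ⟂ EC]
   → D = (-7/5, 6/5)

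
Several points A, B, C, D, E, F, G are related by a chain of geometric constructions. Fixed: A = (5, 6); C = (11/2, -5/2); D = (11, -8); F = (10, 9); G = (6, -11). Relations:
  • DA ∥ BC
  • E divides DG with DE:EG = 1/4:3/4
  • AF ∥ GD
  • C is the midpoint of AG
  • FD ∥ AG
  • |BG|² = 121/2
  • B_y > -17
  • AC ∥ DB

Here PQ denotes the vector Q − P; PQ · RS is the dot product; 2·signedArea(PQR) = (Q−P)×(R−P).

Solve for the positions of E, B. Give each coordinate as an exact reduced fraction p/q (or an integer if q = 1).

B = (23/2, -33/2)
E = (39/4, -35/4)

1. E_x = 39/4  [E divides DG with DE:EG = 1/4:3/4]
2. E_y = -35/4  [E divides DG with DE:EG = 1/4:3/4]
   → E = (39/4, -35/4)
3. B_x = 23/2  [DA ∥ BC ∩ AC ∥ DB]
4. B_y = -33/2  [DA ∥ BC ∩ AC ∥ DB]
   → B = (23/2, -33/2)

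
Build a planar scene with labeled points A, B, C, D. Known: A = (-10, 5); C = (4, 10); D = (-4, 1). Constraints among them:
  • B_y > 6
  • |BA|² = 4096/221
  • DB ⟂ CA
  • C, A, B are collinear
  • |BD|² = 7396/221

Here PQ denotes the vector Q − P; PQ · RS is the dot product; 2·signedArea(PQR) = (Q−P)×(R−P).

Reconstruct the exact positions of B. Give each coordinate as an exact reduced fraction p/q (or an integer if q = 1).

1. B_x = -1314/221  [C, A, B are collinear ∩ DB ⟂ CA]
2. B_y = 1425/221  [C, A, B are collinear ∩ DB ⟂ CA]
   → B = (-1314/221, 1425/221)

B = (-1314/221, 1425/221)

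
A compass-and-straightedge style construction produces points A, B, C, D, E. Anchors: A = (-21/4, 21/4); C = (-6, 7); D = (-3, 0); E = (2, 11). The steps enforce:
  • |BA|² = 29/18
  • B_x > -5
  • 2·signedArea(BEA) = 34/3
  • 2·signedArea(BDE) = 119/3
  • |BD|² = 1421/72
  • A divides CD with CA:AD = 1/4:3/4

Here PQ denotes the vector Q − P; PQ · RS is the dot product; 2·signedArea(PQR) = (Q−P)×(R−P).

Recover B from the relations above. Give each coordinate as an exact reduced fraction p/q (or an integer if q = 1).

1. B_x = -19/4  [2·signedArea(BEA) = 34/3 ∩ 2·signedArea(BDE) = 119/3]
2. B_y = 49/12  [2·signedArea(BEA) = 34/3 ∩ 2·signedArea(BDE) = 119/3]
   → B = (-19/4, 49/12)

B = (-19/4, 49/12)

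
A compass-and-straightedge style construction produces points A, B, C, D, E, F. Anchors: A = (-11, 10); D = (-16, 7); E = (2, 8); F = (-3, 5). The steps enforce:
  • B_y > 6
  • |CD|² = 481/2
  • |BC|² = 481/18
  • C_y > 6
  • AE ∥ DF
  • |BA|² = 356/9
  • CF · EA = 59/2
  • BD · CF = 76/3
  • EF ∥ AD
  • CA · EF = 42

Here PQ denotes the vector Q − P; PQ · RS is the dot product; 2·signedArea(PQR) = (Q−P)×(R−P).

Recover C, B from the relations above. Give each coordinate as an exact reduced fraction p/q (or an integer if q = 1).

1. C_x = -1/2  [CA · EF = 42 ∩ CF · EA = 59/2]
2. C_y = 13/2  [CA · EF = 42 ∩ CF · EA = 59/2]
   → C = (-1/2, 13/2)
3. B_x = -17/3  [line 5/2·x + 3/2·y + 25/6 = 0 ∩ |BC|² = 481/18]
4. B_y = 20/3  [line 5/2·x + 3/2·y + 25/6 = 0 ∩ |BC|² = 481/18]
   → B = (-17/3, 20/3)

B = (-17/3, 20/3)
C = (-1/2, 13/2)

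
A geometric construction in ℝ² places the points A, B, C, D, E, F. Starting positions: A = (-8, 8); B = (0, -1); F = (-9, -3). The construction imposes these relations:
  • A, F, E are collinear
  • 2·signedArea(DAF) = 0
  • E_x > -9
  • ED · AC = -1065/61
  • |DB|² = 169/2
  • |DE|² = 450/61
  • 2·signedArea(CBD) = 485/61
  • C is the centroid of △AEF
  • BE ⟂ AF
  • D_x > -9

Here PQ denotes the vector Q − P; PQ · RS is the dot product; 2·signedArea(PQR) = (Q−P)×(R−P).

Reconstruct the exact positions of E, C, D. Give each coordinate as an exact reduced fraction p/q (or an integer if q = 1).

C = (-1047/122, 195/122)
D = (-17/2, 5/2)
E = (-1067/122, -25/122)

1. E_x = -1067/122  [A, F, E are collinear ∩ BE ⟂ AF]
2. E_y = -25/122  [A, F, E are collinear ∩ BE ⟂ AF]
   → E = (-1067/122, -25/122)
3. C_x = -1047/122  [C is the centroid of △AEF]
4. C_y = 195/122  [C is the centroid of △AEF]
   → C = (-1047/122, 195/122)
5. D_x = -17/2  [2·signedArea(DAF) = 0 ∩ 2·signedArea(CBD) = 485/61]
6. D_y = 5/2  [2·signedArea(DAF) = 0 ∩ 2·signedArea(CBD) = 485/61]
   → D = (-17/2, 5/2)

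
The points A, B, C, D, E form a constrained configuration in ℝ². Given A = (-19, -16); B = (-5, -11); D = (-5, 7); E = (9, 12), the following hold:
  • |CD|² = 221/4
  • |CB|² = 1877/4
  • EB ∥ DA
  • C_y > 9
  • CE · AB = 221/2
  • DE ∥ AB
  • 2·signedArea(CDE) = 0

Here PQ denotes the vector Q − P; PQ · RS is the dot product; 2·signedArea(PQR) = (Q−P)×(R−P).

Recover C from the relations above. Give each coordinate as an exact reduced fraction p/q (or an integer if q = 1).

C = (2, 19/2)

1. C_x = 2  [2·signedArea(CDE) = 0 ∩ CE · AB = 221/2]
2. C_y = 19/2  [2·signedArea(CDE) = 0 ∩ CE · AB = 221/2]
   → C = (2, 19/2)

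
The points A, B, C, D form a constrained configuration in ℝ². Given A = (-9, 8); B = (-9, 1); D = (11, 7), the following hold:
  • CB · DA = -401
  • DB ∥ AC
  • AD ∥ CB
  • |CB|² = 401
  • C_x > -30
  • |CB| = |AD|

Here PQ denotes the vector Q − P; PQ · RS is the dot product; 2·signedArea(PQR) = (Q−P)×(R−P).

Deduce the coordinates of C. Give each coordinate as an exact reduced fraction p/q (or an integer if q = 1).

1. C_x = -29  [AD ∥ CB ∩ DB ∥ AC]
2. C_y = 2  [AD ∥ CB ∩ DB ∥ AC]
   → C = (-29, 2)

C = (-29, 2)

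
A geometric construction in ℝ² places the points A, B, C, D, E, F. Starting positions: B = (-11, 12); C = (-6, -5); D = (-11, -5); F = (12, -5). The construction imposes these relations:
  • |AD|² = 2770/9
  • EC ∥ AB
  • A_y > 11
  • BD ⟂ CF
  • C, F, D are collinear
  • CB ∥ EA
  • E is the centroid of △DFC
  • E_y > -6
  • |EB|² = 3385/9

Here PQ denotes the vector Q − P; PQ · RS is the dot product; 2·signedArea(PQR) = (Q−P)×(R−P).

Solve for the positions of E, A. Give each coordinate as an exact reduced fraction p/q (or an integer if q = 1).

1. E_x = -5/3  [E is the centroid of △DFC]
2. E_y = -5  [E is the centroid of △DFC]
   → E = (-5/3, -5)
3. A_x = -20/3  [EC ∥ AB ∩ CB ∥ EA]
4. A_y = 12  [EC ∥ AB ∩ CB ∥ EA]
   → A = (-20/3, 12)

A = (-20/3, 12)
E = (-5/3, -5)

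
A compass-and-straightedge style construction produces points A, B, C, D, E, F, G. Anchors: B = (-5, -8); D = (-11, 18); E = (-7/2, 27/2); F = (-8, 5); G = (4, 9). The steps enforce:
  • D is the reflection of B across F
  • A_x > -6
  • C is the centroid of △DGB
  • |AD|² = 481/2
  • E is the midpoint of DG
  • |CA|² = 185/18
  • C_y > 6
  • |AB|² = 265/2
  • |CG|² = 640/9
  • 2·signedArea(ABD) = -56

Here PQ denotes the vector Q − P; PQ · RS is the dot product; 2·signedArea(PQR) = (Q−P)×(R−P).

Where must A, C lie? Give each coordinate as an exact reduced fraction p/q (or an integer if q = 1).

A = (-11/2, 7/2)
C = (-4, 19/3)

1. A_x = -11/2  [line -26·x + -6·y + -122 = 0 ∩ |AD|² = 481/2]
2. A_y = 7/2  [line -26·x + -6·y + -122 = 0 ∩ |AD|² = 481/2]
   → A = (-11/2, 7/2)
3. C_x = -4  [C is the centroid of △DGB]
4. C_y = 19/3  [C is the centroid of △DGB]
   → C = (-4, 19/3)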